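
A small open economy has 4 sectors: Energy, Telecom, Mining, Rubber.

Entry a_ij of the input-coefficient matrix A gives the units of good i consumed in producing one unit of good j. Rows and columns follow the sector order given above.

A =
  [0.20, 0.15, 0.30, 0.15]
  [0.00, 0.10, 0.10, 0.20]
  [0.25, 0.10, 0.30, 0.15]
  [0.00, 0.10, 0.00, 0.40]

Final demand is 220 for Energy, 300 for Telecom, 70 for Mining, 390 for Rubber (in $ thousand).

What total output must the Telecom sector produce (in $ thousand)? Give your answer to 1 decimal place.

I − A =
  [   0.80    -0.15    -0.30    -0.15]
  [   0.00     0.90    -0.10    -0.20]
  [  -0.25    -0.10     0.70    -0.15]
  [   0.00    -0.10     0.00     0.60]
Compute the cofactors C_ij = (−1)^(i+j)·(3×3 minor ij) of I−A; the adjugate is their transpose:
adj(I−A) = Cᵀ =
  [ 0.35650   0.09600   0.16650   0.16275]
  [ 0.01500   0.29100   0.04800   0.11275]
  [ 0.13000   0.08625   0.41600   0.16525]
  [ 0.00250   0.04850   0.00800   0.42475]
det(I−A) = Σ_j (I−A)_1j·C_1j = (0.80)(0.35650) + (-0.15)(0.01500) + (-0.30)(0.13000) + (-0.15)(0.00250) = 0.243575
(I − A)⁻¹ = adj(I−A) / det(I−A) ≈
  [   1.4636     0.3941     0.6836     0.6682]
  [   0.0616     1.1947     0.1971     0.4629]
  [   0.5337     0.3541     1.7079     0.6784]
  [   0.0103     0.1991     0.0328     1.7438]
x = (I − A)⁻¹ d = adj(I−A)·d / det(I−A), with det(I−A) = 0.243575:
  x_E = (0.35650·220 + 0.09600·300 + 0.16650·70 + 0.16275·390) / 0.243575 = 182.3575 / 0.243575 ≈ 748.7
  x_T = (0.01500·220 + 0.29100·300 + 0.04800·70 + 0.11275·390) / 0.243575 = 137.9325 / 0.243575 ≈ 566.3
  x_M = (0.13000·220 + 0.08625·300 + 0.41600·70 + 0.16525·390) / 0.243575 = 148.0425 / 0.243575 ≈ 607.8
  x_R = (0.00250·220 + 0.04850·300 + 0.00800·70 + 0.42475·390) / 0.243575 = 181.3125 / 0.243575 ≈ 744.4

x_T = 566.3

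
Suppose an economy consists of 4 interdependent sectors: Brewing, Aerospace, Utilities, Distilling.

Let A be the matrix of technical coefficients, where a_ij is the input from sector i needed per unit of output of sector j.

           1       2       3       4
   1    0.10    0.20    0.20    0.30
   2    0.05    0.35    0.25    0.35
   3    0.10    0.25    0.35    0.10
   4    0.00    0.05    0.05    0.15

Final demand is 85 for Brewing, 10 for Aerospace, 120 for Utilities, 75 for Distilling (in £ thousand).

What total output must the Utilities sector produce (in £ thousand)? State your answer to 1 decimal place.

I − A =
  [   0.90    -0.20    -0.20    -0.30]
  [  -0.05     0.65    -0.25    -0.35]
  [  -0.10    -0.25     0.65    -0.10]
  [   0.00    -0.05    -0.05     0.85]
Compute the cofactors C_ij = (−1)^(i+j)·(3×3 minor ij) of I−A; the adjugate is their transpose:
adj(I−A) = Cᵀ =
  [ 0.285750   0.166500   0.166500   0.189000]
  [ 0.050375   0.474250   0.216250   0.238500]
  [ 0.064375   0.214250   0.472250   0.166500]
  [ 0.006750   0.040500   0.040500   0.297000]
det(I−A) = Σ_j (I−A)_1j·C_1j = (0.90)(0.285750) + (-0.20)(0.050375) + (-0.20)(0.064375) + (-0.30)(0.006750) = 0.2322
(I − A)⁻¹ = adj(I−A) / det(I−A) ≈
  [   1.2306     0.7171     0.7171     0.8140]
  [   0.2169     2.0424     0.9313     1.0271]
  [   0.2772     0.9227     2.0338     0.7171]
  [   0.0291     0.1744     0.1744     1.2791]
x = (I − A)⁻¹ d = adj(I−A)·d / det(I−A), with det(I−A) = 0.2322:
  x_1 = (0.285750·85 + 0.166500·10 + 0.166500·120 + 0.189000·75) / 0.2322 = 60.10875 / 0.2322 ≈ 258.9
  x_2 = (0.050375·85 + 0.474250·10 + 0.216250·120 + 0.238500·75) / 0.2322 = 52.861875 / 0.2322 ≈ 227.7
  x_3 = (0.064375·85 + 0.214250·10 + 0.472250·120 + 0.166500·75) / 0.2322 = 76.771875 / 0.2322 ≈ 330.6
  x_4 = (0.006750·85 + 0.040500·10 + 0.040500·120 + 0.297000·75) / 0.2322 = 28.11375 / 0.2322 ≈ 121.1

x_3 = 330.6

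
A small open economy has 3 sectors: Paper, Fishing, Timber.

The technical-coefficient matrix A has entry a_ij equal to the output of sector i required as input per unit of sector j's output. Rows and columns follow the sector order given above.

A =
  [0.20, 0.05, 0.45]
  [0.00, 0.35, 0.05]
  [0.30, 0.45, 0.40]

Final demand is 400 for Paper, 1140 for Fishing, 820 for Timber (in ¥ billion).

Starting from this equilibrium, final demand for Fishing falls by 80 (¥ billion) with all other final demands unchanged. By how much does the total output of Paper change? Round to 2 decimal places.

Δx_P = -90.51

I − A =
  [   0.80    -0.05    -0.45]
  [   0.00     0.65    -0.05]
  [  -0.30    -0.45     0.60]
Cofactors of I−A, C_ij = (−1)^(i+j)·(minor ij) (rows/columns in the sector order above):
  C_11 = (0.65)(0.60) − (-0.05)(-0.45) = 0.3675
  C_12 = −[(0.00)(0.60) − (-0.05)(-0.30)] = 0.0150
  C_13 = (0.00)(-0.45) − (0.65)(-0.30) = 0.1950
  C_21 = −[(-0.05)(0.60) − (-0.45)(-0.45)] = 0.2325
  C_22 = (0.80)(0.60) − (-0.45)(-0.30) = 0.3450
  C_23 = −[(0.80)(-0.45) − (-0.05)(-0.30)] = 0.3750
  C_31 = (-0.05)(-0.05) − (-0.45)(0.65) = 0.2950
  C_32 = −[(0.80)(-0.05) − (-0.45)(0.00)] = 0.0400
  C_33 = (0.80)(0.65) − (-0.05)(0.00) = 0.5200
det(I−A) = Σ_j (I−A)_1j·C_1j = (0.80)(0.3675) + (-0.05)(0.0150) + (-0.45)(0.1950) = 0.2055
adj(I−A) = Cᵀ =
  [ 0.3675   0.2325   0.2950]
  [ 0.0150   0.3450   0.0400]
  [ 0.1950   0.3750   0.5200]
(I − A)⁻¹ = adj(I−A) / det(I−A) ≈
  [   1.7883     1.1314     1.4355]
  [   0.0730     1.6788     0.1946]
  [   0.9489     1.8248     2.5304]
Δx = (I − A)⁻¹ Δd with Δd having -80 in the Fishing component and 0 elsewhere.
So Δx_P = L_PF · (-80), where L_PF = adj(I−A)_PF / det(I−A) = 0.2325 / 0.2055.
Δx_P = 0.2325 × (-80) / 0.2055 = -18.60 / 0.2055 ≈ -90.51.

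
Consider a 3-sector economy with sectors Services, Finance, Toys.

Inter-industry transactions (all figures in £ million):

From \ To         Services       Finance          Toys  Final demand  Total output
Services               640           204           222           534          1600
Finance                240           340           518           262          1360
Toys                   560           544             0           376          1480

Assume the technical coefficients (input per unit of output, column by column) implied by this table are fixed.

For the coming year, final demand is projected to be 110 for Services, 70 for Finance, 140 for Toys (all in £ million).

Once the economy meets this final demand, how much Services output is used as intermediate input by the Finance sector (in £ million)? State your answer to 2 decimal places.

Technical coefficients a_ij = z_ij / X_j:
  a_11 = 640/1600 = 0.40, a_21 = 240/1600 = 0.15, a_31 = 560/1600 = 0.35
  a_12 = 204/1360 = 0.15, a_22 = 340/1360 = 0.25, a_32 = 544/1360 = 0.40
  a_13 = 222/1480 = 0.15, a_23 = 518/1480 = 0.35, a_33 = 0/1480 = 0.00
I − A =
  [   0.60    -0.15    -0.15]
  [  -0.15     0.75    -0.35]
  [  -0.35    -0.40     1.00]
Cofactors of I−A, C_ij = (−1)^(i+j)·(minor ij) (rows/columns in the sector order above):
  C_11 = (0.75)(1.00) − (-0.35)(-0.40) = 0.6100
  C_12 = −[(-0.15)(1.00) − (-0.35)(-0.35)] = 0.2725
  C_13 = (-0.15)(-0.40) − (0.75)(-0.35) = 0.3225
  C_21 = −[(-0.15)(1.00) − (-0.15)(-0.40)] = 0.2100
  C_22 = (0.60)(1.00) − (-0.15)(-0.35) = 0.5475
  C_23 = −[(0.60)(-0.40) − (-0.15)(-0.35)] = 0.2925
  C_31 = (-0.15)(-0.35) − (-0.15)(0.75) = 0.1650
  C_32 = −[(0.60)(-0.35) − (-0.15)(-0.15)] = 0.2325
  C_33 = (0.60)(0.75) − (-0.15)(-0.15) = 0.4275
det(I−A) = Σ_j (I−A)_1j·C_1j = (0.60)(0.6100) + (-0.15)(0.2725) + (-0.15)(0.3225) = 0.27675
adj(I−A) = Cᵀ =
  [ 0.6100   0.2100   0.1650]
  [ 0.2725   0.5475   0.2325]
  [ 0.3225   0.2925   0.4275]
(I − A)⁻¹ = adj(I−A) / det(I−A) ≈
  [   2.2042     0.7588     0.5962]
  [   0.9846     1.9783     0.8401]
  [   1.1653     1.0569     1.5447]
First solve x = (I − A)⁻¹ d = adj(I−A)·d / det(I−A); in particular x_2 = (0.2725·110 + 0.5475·70 + 0.2325·140) / 0.27675 = 100.85 / 0.27675 ≈ 364.4083.
Intermediate flow from 1 to 2: z_12 = a_12 · x_2 = 0.15 × 100.85 / 0.27675 = 15.1275 / 0.27675 ≈ 54.66.

z_12 = 54.66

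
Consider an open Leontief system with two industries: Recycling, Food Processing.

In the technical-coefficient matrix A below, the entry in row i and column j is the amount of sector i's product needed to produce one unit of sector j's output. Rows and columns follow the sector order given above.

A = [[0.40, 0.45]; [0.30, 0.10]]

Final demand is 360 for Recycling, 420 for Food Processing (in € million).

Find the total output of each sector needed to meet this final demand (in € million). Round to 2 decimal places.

x_R = 1266.67, x_F = 888.89

I − A =
  [   0.60    -0.45]
  [  -0.30     0.90]
det(I−A) = (0.60)(0.90) − (-0.45)(-0.30) = 0.4050
adj(I−A) = [[0.90, 0.45], [0.30, 0.60]]
(I − A)⁻¹ = adj(I−A) / det(I−A) ≈
  [   2.2222     1.1111]
  [   0.7407     1.4815]
x = (I − A)⁻¹ d = adj(I−A)·d / det(I−A), with det(I−A) = 0.4050:
  x_R = (0.90·360 + 0.45·420) / 0.4050 = 513.00 / 0.4050 ≈ 1266.67
  x_F = (0.30·360 + 0.60·420) / 0.4050 = 360.00 / 0.4050 ≈ 888.89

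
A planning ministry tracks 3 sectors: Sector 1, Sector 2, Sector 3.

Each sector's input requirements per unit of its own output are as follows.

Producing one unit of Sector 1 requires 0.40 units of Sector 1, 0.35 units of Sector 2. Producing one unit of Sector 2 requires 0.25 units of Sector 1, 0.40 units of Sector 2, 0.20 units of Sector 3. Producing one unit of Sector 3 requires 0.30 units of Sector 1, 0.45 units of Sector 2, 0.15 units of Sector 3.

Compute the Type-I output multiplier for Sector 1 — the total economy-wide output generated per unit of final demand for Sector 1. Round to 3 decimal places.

m_1 = 5.028

I − A =
  [   0.60    -0.25    -0.30]
  [  -0.35     0.60    -0.45]
  [   0.00    -0.20     0.85]
Cofactors of I−A, C_ij = (−1)^(i+j)·(minor ij) (rows/columns in the sector order above):
  C_11 = (0.60)(0.85) − (-0.45)(-0.20) = 0.4200
  C_12 = −[(-0.35)(0.85) − (-0.45)(0.00)] = 0.2975
  C_13 = (-0.35)(-0.20) − (0.60)(0.00) = 0.0700
  C_21 = −[(-0.25)(0.85) − (-0.30)(-0.20)] = 0.2725
  C_22 = (0.60)(0.85) − (-0.30)(0.00) = 0.5100
  C_23 = −[(0.60)(-0.20) − (-0.25)(0.00)] = 0.1200
  C_31 = (-0.25)(-0.45) − (-0.30)(0.60) = 0.2925
  C_32 = −[(0.60)(-0.45) − (-0.30)(-0.35)] = 0.3750
  C_33 = (0.60)(0.60) − (-0.25)(-0.35) = 0.2725
det(I−A) = Σ_j (I−A)_1j·C_1j = (0.60)(0.4200) + (-0.25)(0.2975) + (-0.30)(0.0700) = 0.156625
adj(I−A) = Cᵀ =
  [ 0.4200   0.2725   0.2925]
  [ 0.2975   0.5100   0.3750]
  [ 0.0700   0.1200   0.2725]
(I − A)⁻¹ = adj(I−A) / det(I−A) ≈
  [   2.6816     1.7398     1.8675]
  [   1.8994     3.2562     2.3943]
  [   0.4469     0.7662     1.7398]
The output multiplier for sector j is the column-j sum of the Leontief inverse (I − A)⁻¹ = adj(I−A) / det(I−A).
Column 1 of adj(I−A): (0.4200, 0.2975, 0.0700); det(I−A) = 0.156625.
m_1 = (0.4200 + 0.2975 + 0.0700) / 0.156625 = 0.7875 / 0.156625 ≈ 5.028.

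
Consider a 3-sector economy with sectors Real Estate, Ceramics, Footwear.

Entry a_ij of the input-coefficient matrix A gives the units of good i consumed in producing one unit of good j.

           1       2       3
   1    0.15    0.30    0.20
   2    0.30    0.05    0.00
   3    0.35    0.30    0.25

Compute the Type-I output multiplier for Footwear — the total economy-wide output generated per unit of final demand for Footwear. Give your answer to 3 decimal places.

m_3 = 2.133

I − A =
  [   0.85    -0.30    -0.20]
  [  -0.30     0.95     0.00]
  [  -0.35    -0.30     0.75]
Cofactors of I−A, C_ij = (−1)^(i+j)·(minor ij) (rows/columns in the sector order above):
  C_11 = (0.95)(0.75) − (0.00)(-0.30) = 0.7125
  C_12 = −[(-0.30)(0.75) − (0.00)(-0.35)] = 0.2250
  C_13 = (-0.30)(-0.30) − (0.95)(-0.35) = 0.4225
  C_21 = −[(-0.30)(0.75) − (-0.20)(-0.30)] = 0.2850
  C_22 = (0.85)(0.75) − (-0.20)(-0.35) = 0.5675
  C_23 = −[(0.85)(-0.30) − (-0.30)(-0.35)] = 0.3600
  C_31 = (-0.30)(0.00) − (-0.20)(0.95) = 0.1900
  C_32 = −[(0.85)(0.00) − (-0.20)(-0.30)] = 0.0600
  C_33 = (0.85)(0.95) − (-0.30)(-0.30) = 0.7175
det(I−A) = Σ_j (I−A)_1j·C_1j = (0.85)(0.7125) + (-0.30)(0.2250) + (-0.20)(0.4225) = 0.453625
adj(I−A) = Cᵀ =
  [ 0.7125   0.2850   0.1900]
  [ 0.2250   0.5675   0.0600]
  [ 0.4225   0.3600   0.7175]
(I − A)⁻¹ = adj(I−A) / det(I−A) ≈
  [   1.5707     0.6283     0.4188]
  [   0.4960     1.2510     0.1323]
  [   0.9314     0.7936     1.5817]
The output multiplier for sector j is the column-j sum of the Leontief inverse (I − A)⁻¹ = adj(I−A) / det(I−A).
Column 3 of adj(I−A): (0.1900, 0.0600, 0.7175); det(I−A) = 0.453625.
m_3 = (0.1900 + 0.0600 + 0.7175) / 0.453625 = 0.9675 / 0.453625 ≈ 2.133.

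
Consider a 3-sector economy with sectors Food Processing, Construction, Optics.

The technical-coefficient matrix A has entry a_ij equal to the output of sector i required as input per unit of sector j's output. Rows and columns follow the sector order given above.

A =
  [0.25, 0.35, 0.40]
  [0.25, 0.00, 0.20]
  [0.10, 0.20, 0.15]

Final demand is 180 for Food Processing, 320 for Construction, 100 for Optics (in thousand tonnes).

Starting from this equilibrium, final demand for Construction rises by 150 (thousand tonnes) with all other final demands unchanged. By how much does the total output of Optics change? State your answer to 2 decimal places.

Δx_3 = 59.53

I − A =
  [   0.75    -0.35    -0.40]
  [  -0.25     1.00    -0.20]
  [  -0.10    -0.20     0.85]
Cofactors of I−A, C_ij = (−1)^(i+j)·(minor ij) (rows/columns in the sector order above):
  C_11 = (1.00)(0.85) − (-0.20)(-0.20) = 0.8100
  C_12 = −[(-0.25)(0.85) − (-0.20)(-0.10)] = 0.2325
  C_13 = (-0.25)(-0.20) − (1.00)(-0.10) = 0.1500
  C_21 = −[(-0.35)(0.85) − (-0.40)(-0.20)] = 0.3775
  C_22 = (0.75)(0.85) − (-0.40)(-0.10) = 0.5975
  C_23 = −[(0.75)(-0.20) − (-0.35)(-0.10)] = 0.1850
  C_31 = (-0.35)(-0.20) − (-0.40)(1.00) = 0.4700
  C_32 = −[(0.75)(-0.20) − (-0.40)(-0.25)] = 0.2500
  C_33 = (0.75)(1.00) − (-0.35)(-0.25) = 0.6625
det(I−A) = Σ_j (I−A)_1j·C_1j = (0.75)(0.8100) + (-0.35)(0.2325) + (-0.40)(0.1500) = 0.466125
adj(I−A) = Cᵀ =
  [ 0.8100   0.3775   0.4700]
  [ 0.2325   0.5975   0.2500]
  [ 0.1500   0.1850   0.6625]
(I − A)⁻¹ = adj(I−A) / det(I−A) ≈
  [   1.7377     0.8099     1.0083]
  [   0.4988     1.2818     0.5363]
  [   0.3218     0.3969     1.4213]
Δx = (I − A)⁻¹ Δd with Δd having +150 in the Construction component and 0 elsewhere.
So Δx_3 = L_32 · (+150), where L_32 = adj(I−A)_32 / det(I−A) = 0.1850 / 0.466125.
Δx_3 = 0.1850 × (+150) / 0.466125 = 27.75 / 0.466125 ≈ 59.53.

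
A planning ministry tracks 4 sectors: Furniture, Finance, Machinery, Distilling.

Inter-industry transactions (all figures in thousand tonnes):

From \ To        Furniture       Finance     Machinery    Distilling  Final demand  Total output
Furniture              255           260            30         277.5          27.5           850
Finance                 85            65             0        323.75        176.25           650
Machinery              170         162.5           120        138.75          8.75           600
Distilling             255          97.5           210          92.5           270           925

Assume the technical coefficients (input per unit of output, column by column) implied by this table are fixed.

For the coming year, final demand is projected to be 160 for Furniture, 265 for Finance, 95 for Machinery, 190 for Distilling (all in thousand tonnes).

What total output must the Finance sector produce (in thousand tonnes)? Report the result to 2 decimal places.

x_2 = 888.97

Technical coefficients a_ij = z_ij / X_j:
  a_11 = 255/850 = 0.30, a_21 = 85/850 = 0.10, a_31 = 170/850 = 0.20, a_41 = 255/850 = 0.30
  a_12 = 260/650 = 0.40, a_22 = 65/650 = 0.10, a_32 = 162.5/650 = 0.25, a_42 = 97.5/650 = 0.15
  a_13 = 30/600 = 0.05, a_23 = 0/600 = 0.00, a_33 = 120/600 = 0.20, a_43 = 210/600 = 0.35
  a_14 = 277.5/925 = 0.30, a_24 = 323.75/925 = 0.35, a_34 = 138.75/925 = 0.15, a_44 = 92.5/925 = 0.10
I − A =
  [   0.70    -0.40    -0.05    -0.30]
  [  -0.10     0.90     0.00    -0.35]
  [  -0.20    -0.25     0.80    -0.15]
  [  -0.30    -0.15    -0.35     0.90]
Compute the cofactors C_ij = (−1)^(i+j)·(3×3 minor ij) of I−A; the adjugate is their transpose:
adj(I−A) = Cᵀ =
  [ 0.528125   0.341625   0.181375   0.339125]
  [ 0.175250   0.363000   0.106000   0.217250]
  [ 0.243000   0.249750   0.366750   0.239250]
  [ 0.299750   0.271500   0.220750   0.461750]
det(I−A) = Σ_j (I−A)_1j·C_1j = (0.70)(0.528125) + (-0.40)(0.175250) + (-0.05)(0.243000) + (-0.30)(0.299750) = 0.1975125
(I − A)⁻¹ = adj(I−A) / det(I−A) ≈
  [   2.6739     1.7296     0.9183     1.7170]
  [   0.8873     1.8379     0.5367     1.0999]
  [   1.2303     1.2645     1.8568     1.2113]
  [   1.5176     1.3746     1.1177     2.3378]
x = (I − A)⁻¹ d = adj(I−A)·d / det(I−A), with det(I−A) = 0.1975125:
  x_1 = (0.528125·160 + 0.341625·265 + 0.181375·95 + 0.339125·190) / 0.1975125 = 256.695 / 0.1975125 ≈ 1299.64
  x_2 = (0.175250·160 + 0.363000·265 + 0.106000·95 + 0.217250·190) / 0.1975125 = 175.5825 / 0.1975125 ≈ 888.97
  x_3 = (0.243000·160 + 0.249750·265 + 0.366750·95 + 0.239250·190) / 0.1975125 = 185.3625 / 0.1975125 ≈ 938.48
  x_4 = (0.299750·160 + 0.271500·265 + 0.220750·95 + 0.461750·190) / 0.1975125 = 228.61125 / 0.1975125 ≈ 1157.45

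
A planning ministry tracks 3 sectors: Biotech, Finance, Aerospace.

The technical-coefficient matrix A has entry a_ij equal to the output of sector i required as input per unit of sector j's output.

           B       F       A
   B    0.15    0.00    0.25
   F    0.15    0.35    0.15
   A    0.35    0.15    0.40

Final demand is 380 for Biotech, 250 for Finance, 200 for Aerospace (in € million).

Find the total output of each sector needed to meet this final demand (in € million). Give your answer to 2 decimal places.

I − A =
  [   0.85     0.00    -0.25]
  [  -0.15     0.65    -0.15]
  [  -0.35    -0.15     0.60]
Cofactors of I−A, C_ij = (−1)^(i+j)·(minor ij) (rows/columns in the sector order above):
  C_11 = (0.65)(0.60) − (-0.15)(-0.15) = 0.3675
  C_12 = −[(-0.15)(0.60) − (-0.15)(-0.35)] = 0.1425
  C_13 = (-0.15)(-0.15) − (0.65)(-0.35) = 0.2500
  C_21 = −[(0.00)(0.60) − (-0.25)(-0.15)] = 0.0375
  C_22 = (0.85)(0.60) − (-0.25)(-0.35) = 0.4225
  C_23 = −[(0.85)(-0.15) − (0.00)(-0.35)] = 0.1275
  C_31 = (0.00)(-0.15) − (-0.25)(0.65) = 0.1625
  C_32 = −[(0.85)(-0.15) − (-0.25)(-0.15)] = 0.1650
  C_33 = (0.85)(0.65) − (0.00)(-0.15) = 0.5525
det(I−A) = Σ_j (I−A)_1j·C_1j = (0.85)(0.3675) + (0.00)(0.1425) + (-0.25)(0.2500) = 0.249875
adj(I−A) = Cᵀ =
  [ 0.3675   0.0375   0.1625]
  [ 0.1425   0.4225   0.1650]
  [ 0.2500   0.1275   0.5525]
(I − A)⁻¹ = adj(I−A) / det(I−A) ≈
  [   1.4707     0.1501     0.6503]
  [   0.5703     1.6908     0.6603]
  [   1.0005     0.5103     2.2111]
x = (I − A)⁻¹ d = adj(I−A)·d / det(I−A), with det(I−A) = 0.249875:
  x_B = (0.3675·380 + 0.0375·250 + 0.1625·200) / 0.249875 = 181.525 / 0.249875 ≈ 726.46
  x_F = (0.1425·380 + 0.4225·250 + 0.1650·200) / 0.249875 = 192.775 / 0.249875 ≈ 771.49
  x_A = (0.2500·380 + 0.1275·250 + 0.5525·200) / 0.249875 = 237.375 / 0.249875 ≈ 949.97

x_B = 726.46, x_F = 771.49, x_A = 949.97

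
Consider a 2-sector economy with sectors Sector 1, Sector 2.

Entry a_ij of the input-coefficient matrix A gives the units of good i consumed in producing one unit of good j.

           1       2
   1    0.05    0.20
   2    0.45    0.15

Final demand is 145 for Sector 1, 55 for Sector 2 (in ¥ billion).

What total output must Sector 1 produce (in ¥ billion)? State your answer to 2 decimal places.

I − A =
  [   0.95    -0.20]
  [  -0.45     0.85]
det(I−A) = (0.95)(0.85) − (-0.20)(-0.45) = 0.7175
adj(I−A) = [[0.85, 0.20], [0.45, 0.95]]
(I − A)⁻¹ = adj(I−A) / det(I−A) ≈
  [   1.1847     0.2787]
  [   0.6272     1.3240]
x = (I − A)⁻¹ d = adj(I−A)·d / det(I−A), with det(I−A) = 0.7175:
  x_1 = (0.85·145 + 0.20·55) / 0.7175 = 134.25 / 0.7175 ≈ 187.11
  x_2 = (0.45·145 + 0.95·55) / 0.7175 = 117.50 / 0.7175 ≈ 163.76

x_1 = 187.11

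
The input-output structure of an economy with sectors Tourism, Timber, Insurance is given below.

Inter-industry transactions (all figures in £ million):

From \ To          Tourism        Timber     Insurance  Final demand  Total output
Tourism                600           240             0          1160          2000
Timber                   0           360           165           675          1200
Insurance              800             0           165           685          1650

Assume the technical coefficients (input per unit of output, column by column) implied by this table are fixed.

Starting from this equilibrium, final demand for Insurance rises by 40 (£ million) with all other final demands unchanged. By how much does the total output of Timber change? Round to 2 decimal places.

Δx_2 = 6.47

Technical coefficients a_ij = z_ij / X_j:
  a_11 = 600/2000 = 0.30, a_21 = 0/2000 = 0.00, a_31 = 800/2000 = 0.40
  a_12 = 240/1200 = 0.20, a_22 = 360/1200 = 0.30, a_32 = 0/1200 = 0.00
  a_13 = 0/1650 = 0.00, a_23 = 165/1650 = 0.10, a_33 = 165/1650 = 0.10
I − A =
  [   0.70    -0.20     0.00]
  [   0.00     0.70    -0.10]
  [  -0.40     0.00     0.90]
Cofactors of I−A, C_ij = (−1)^(i+j)·(minor ij) (rows/columns in the sector order above):
  C_11 = (0.70)(0.90) − (-0.10)(0.00) = 0.6300
  C_12 = −[(0.00)(0.90) − (-0.10)(-0.40)] = 0.0400
  C_13 = (0.00)(0.00) − (0.70)(-0.40) = 0.2800
  C_21 = −[(-0.20)(0.90) − (0.00)(0.00)] = 0.1800
  C_22 = (0.70)(0.90) − (0.00)(-0.40) = 0.6300
  C_23 = −[(0.70)(0.00) − (-0.20)(-0.40)] = 0.0800
  C_31 = (-0.20)(-0.10) − (0.00)(0.70) = 0.0200
  C_32 = −[(0.70)(-0.10) − (0.00)(0.00)] = 0.0700
  C_33 = (0.70)(0.70) − (-0.20)(0.00) = 0.4900
det(I−A) = Σ_j (I−A)_1j·C_1j = (0.70)(0.6300) + (-0.20)(0.0400) + (0.00)(0.2800) = 0.4330
adj(I−A) = Cᵀ =
  [ 0.6300   0.1800   0.0200]
  [ 0.0400   0.6300   0.0700]
  [ 0.2800   0.0800   0.4900]
(I − A)⁻¹ = adj(I−A) / det(I−A) ≈
  [   1.4550     0.4157     0.0462]
  [   0.0924     1.4550     0.1617]
  [   0.6467     0.1848     1.1316]
Δx = (I − A)⁻¹ Δd with Δd having +40 in the Insurance component and 0 elsewhere.
So Δx_2 = L_23 · (+40), where L_23 = adj(I−A)_23 / det(I−A) = 0.0700 / 0.4330.
Δx_2 = 0.0700 × (+40) / 0.4330 = 2.80 / 0.4330 ≈ 6.47.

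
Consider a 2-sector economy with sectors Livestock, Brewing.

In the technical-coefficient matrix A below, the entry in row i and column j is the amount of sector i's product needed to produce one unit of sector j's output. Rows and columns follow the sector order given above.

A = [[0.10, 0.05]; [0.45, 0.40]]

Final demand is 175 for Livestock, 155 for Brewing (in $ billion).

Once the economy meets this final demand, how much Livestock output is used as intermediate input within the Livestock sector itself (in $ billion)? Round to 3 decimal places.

I − A =
  [   0.90    -0.05]
  [  -0.45     0.60]
det(I−A) = (0.90)(0.60) − (-0.05)(-0.45) = 0.5175
adj(I−A) = [[0.60, 0.05], [0.45, 0.90]]
(I − A)⁻¹ = adj(I−A) / det(I−A) ≈
  [   1.1594     0.0966]
  [   0.8696     1.7391]
First solve x = (I − A)⁻¹ d = adj(I−A)·d / det(I−A); in particular x_L = (0.60·175 + 0.05·155) / 0.5175 = 112.75 / 0.5175 ≈ 217.87440.
Intermediate flow from L to L: z_LL = a_LL · x_L = 0.10 × 112.75 / 0.5175 = 11.275 / 0.5175 ≈ 21.787.

z_LL = 21.787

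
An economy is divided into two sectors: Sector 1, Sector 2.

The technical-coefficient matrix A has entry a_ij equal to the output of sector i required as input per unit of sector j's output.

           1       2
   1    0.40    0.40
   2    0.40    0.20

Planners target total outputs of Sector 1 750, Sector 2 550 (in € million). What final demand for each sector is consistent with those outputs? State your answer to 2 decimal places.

I − A =
  [   0.60    -0.40]
  [  -0.40     0.80]
d = (I − A) x:
  d_1 = (+0.60)·750 + (-0.40)·550 = 230.00
  d_2 = (-0.40)·750 + (+0.80)·550 = 140.00

d_1 = 230.00, d_2 = 140.00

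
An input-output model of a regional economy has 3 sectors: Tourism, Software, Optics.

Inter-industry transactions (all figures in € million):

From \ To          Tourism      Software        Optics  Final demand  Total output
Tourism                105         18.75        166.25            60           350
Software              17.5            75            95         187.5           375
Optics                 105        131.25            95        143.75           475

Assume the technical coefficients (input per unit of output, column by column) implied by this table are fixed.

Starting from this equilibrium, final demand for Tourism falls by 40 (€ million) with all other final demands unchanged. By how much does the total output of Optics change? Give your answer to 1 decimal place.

Technical coefficients a_ij = z_ij / X_j:
  a_11 = 105/350 = 0.30, a_21 = 17.5/350 = 0.05, a_31 = 105/350 = 0.30
  a_12 = 18.75/375 = 0.05, a_22 = 75/375 = 0.20, a_32 = 131.25/375 = 0.35
  a_13 = 166.25/475 = 0.35, a_23 = 95/475 = 0.20, a_33 = 95/475 = 0.20
I − A =
  [   0.70    -0.05    -0.35]
  [  -0.05     0.80    -0.20]
  [  -0.30    -0.35     0.80]
Cofactors of I−A, C_ij = (−1)^(i+j)·(minor ij) (rows/columns in the sector order above):
  C_11 = (0.80)(0.80) − (-0.20)(-0.35) = 0.5700
  C_12 = −[(-0.05)(0.80) − (-0.20)(-0.30)] = 0.1000
  C_13 = (-0.05)(-0.35) − (0.80)(-0.30) = 0.2575
  C_21 = −[(-0.05)(0.80) − (-0.35)(-0.35)] = 0.1625
  C_22 = (0.70)(0.80) − (-0.35)(-0.30) = 0.4550
  C_23 = −[(0.70)(-0.35) − (-0.05)(-0.30)] = 0.2600
  C_31 = (-0.05)(-0.20) − (-0.35)(0.80) = 0.2900
  C_32 = −[(0.70)(-0.20) − (-0.35)(-0.05)] = 0.1575
  C_33 = (0.70)(0.80) − (-0.05)(-0.05) = 0.5575
det(I−A) = Σ_j (I−A)_1j·C_1j = (0.70)(0.5700) + (-0.05)(0.1000) + (-0.35)(0.2575) = 0.303875
adj(I−A) = Cᵀ =
  [ 0.5700   0.1625   0.2900]
  [ 0.1000   0.4550   0.1575]
  [ 0.2575   0.2600   0.5575]
(I − A)⁻¹ = adj(I−A) / det(I−A) ≈
  [   1.8758     0.5348     0.9543]
  [   0.3291     1.4973     0.5183]
  [   0.8474     0.8556     1.8346]
Δx = (I − A)⁻¹ Δd with Δd having -40 in the Tourism component and 0 elsewhere.
So Δx_3 = L_31 · (-40), where L_31 = adj(I−A)_31 / det(I−A) = 0.2575 / 0.303875.
Δx_3 = 0.2575 × (-40) / 0.303875 = -10.30 / 0.303875 ≈ -33.9.

Δx_3 = -33.9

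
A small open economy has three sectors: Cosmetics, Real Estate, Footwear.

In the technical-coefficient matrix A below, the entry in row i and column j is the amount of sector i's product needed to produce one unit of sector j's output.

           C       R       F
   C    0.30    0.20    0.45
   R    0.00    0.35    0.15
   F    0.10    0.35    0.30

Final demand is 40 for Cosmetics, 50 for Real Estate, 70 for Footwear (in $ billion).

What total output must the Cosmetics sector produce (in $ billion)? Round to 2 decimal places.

x_C = 214.63

I − A =
  [   0.70    -0.20    -0.45]
  [   0.00     0.65    -0.15]
  [  -0.10    -0.35     0.70]
Cofactors of I−A, C_ij = (−1)^(i+j)·(minor ij) (rows/columns in the sector order above):
  C_11 = (0.65)(0.70) − (-0.15)(-0.35) = 0.4025
  C_12 = −[(0.00)(0.70) − (-0.15)(-0.10)] = 0.0150
  C_13 = (0.00)(-0.35) − (0.65)(-0.10) = 0.0650
  C_21 = −[(-0.20)(0.70) − (-0.45)(-0.35)] = 0.2975
  C_22 = (0.70)(0.70) − (-0.45)(-0.10) = 0.4450
  C_23 = −[(0.70)(-0.35) − (-0.20)(-0.10)] = 0.2650
  C_31 = (-0.20)(-0.15) − (-0.45)(0.65) = 0.3225
  C_32 = −[(0.70)(-0.15) − (-0.45)(0.00)] = 0.1050
  C_33 = (0.70)(0.65) − (-0.20)(0.00) = 0.4550
det(I−A) = Σ_j (I−A)_1j·C_1j = (0.70)(0.4025) + (-0.20)(0.0150) + (-0.45)(0.0650) = 0.2495
adj(I−A) = Cᵀ =
  [ 0.4025   0.2975   0.3225]
  [ 0.0150   0.4450   0.1050]
  [ 0.0650   0.2650   0.4550]
(I − A)⁻¹ = adj(I−A) / det(I−A) ≈
  [   1.6132     1.1924     1.2926]
  [   0.0601     1.7836     0.4208]
  [   0.2605     1.0621     1.8236]
x = (I − A)⁻¹ d = adj(I−A)·d / det(I−A), with det(I−A) = 0.2495:
  x_C = (0.4025·40 + 0.2975·50 + 0.3225·70) / 0.2495 = 53.55 / 0.2495 ≈ 214.63
  x_R = (0.0150·40 + 0.4450·50 + 0.1050·70) / 0.2495 = 30.20 / 0.2495 ≈ 121.04
  x_F = (0.0650·40 + 0.2650·50 + 0.4550·70) / 0.2495 = 47.70 / 0.2495 ≈ 191.18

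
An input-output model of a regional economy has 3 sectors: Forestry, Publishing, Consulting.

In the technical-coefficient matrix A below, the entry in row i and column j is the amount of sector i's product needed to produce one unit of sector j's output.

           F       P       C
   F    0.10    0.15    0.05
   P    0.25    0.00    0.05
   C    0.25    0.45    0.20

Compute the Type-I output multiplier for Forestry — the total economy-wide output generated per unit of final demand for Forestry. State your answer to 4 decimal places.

I − A =
  [   0.90    -0.15    -0.05]
  [  -0.25     1.00    -0.05]
  [  -0.25    -0.45     0.80]
Cofactors of I−A, C_ij = (−1)^(i+j)·(minor ij) (rows/columns in the sector order above):
  C_11 = (1.00)(0.80) − (-0.05)(-0.45) = 0.7775
  C_12 = −[(-0.25)(0.80) − (-0.05)(-0.25)] = 0.2125
  C_13 = (-0.25)(-0.45) − (1.00)(-0.25) = 0.3625
  C_21 = −[(-0.15)(0.80) − (-0.05)(-0.45)] = 0.1425
  C_22 = (0.90)(0.80) − (-0.05)(-0.25) = 0.7075
  C_23 = −[(0.90)(-0.45) − (-0.15)(-0.25)] = 0.4425
  C_31 = (-0.15)(-0.05) − (-0.05)(1.00) = 0.0575
  C_32 = −[(0.90)(-0.05) − (-0.05)(-0.25)] = 0.0575
  C_33 = (0.90)(1.00) − (-0.15)(-0.25) = 0.8625
det(I−A) = Σ_j (I−A)_1j·C_1j = (0.90)(0.7775) + (-0.15)(0.2125) + (-0.05)(0.3625) = 0.64975
adj(I−A) = Cᵀ =
  [ 0.7775   0.1425   0.0575]
  [ 0.2125   0.7075   0.0575]
  [ 0.3625   0.4425   0.8625]
(I − A)⁻¹ = adj(I−A) / det(I−A) ≈
  [   1.19661     0.21932     0.08850]
  [   0.32705     1.08888     0.08850]
  [   0.55791     0.68103     1.32743]
The output multiplier for sector j is the column-j sum of the Leontief inverse (I − A)⁻¹ = adj(I−A) / det(I−A).
Column F of adj(I−A): (0.7775, 0.2125, 0.3625); det(I−A) = 0.64975.
m_F = (0.7775 + 0.2125 + 0.3625) / 0.64975 = 1.3525 / 0.64975 ≈ 2.0816.

m_F = 2.0816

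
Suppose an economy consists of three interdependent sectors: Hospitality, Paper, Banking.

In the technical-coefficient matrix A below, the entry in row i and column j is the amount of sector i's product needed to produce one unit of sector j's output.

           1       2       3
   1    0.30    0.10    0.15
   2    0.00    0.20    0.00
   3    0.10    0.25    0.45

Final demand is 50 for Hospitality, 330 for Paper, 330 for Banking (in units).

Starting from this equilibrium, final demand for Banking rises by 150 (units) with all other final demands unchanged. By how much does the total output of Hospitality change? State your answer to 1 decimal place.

Δx_1 = 60.8

I − A =
  [   0.70    -0.10    -0.15]
  [   0.00     0.80     0.00]
  [  -0.10    -0.25     0.55]
Cofactors of I−A, C_ij = (−1)^(i+j)·(minor ij) (rows/columns in the sector order above):
  C_11 = (0.80)(0.55) − (0.00)(-0.25) = 0.4400
  C_12 = −[(0.00)(0.55) − (0.00)(-0.10)] = 0.0000
  C_13 = (0.00)(-0.25) − (0.80)(-0.10) = 0.0800
  C_21 = −[(-0.10)(0.55) − (-0.15)(-0.25)] = 0.0925
  C_22 = (0.70)(0.55) − (-0.15)(-0.10) = 0.3700
  C_23 = −[(0.70)(-0.25) − (-0.10)(-0.10)] = 0.1850
  C_31 = (-0.10)(0.00) − (-0.15)(0.80) = 0.1200
  C_32 = −[(0.70)(0.00) − (-0.15)(0.00)] = 0.0000
  C_33 = (0.70)(0.80) − (-0.10)(0.00) = 0.5600
det(I−A) = Σ_j (I−A)_1j·C_1j = (0.70)(0.4400) + (-0.10)(0.0000) + (-0.15)(0.0800) = 0.2960
adj(I−A) = Cᵀ =
  [ 0.4400   0.0925   0.1200]
  [ 0.0000   0.3700   0.0000]
  [ 0.0800   0.1850   0.5600]
(I − A)⁻¹ = adj(I−A) / det(I−A) ≈
  [   1.4865     0.3125     0.4054]
  [   0.0000     1.2500     0.0000]
  [   0.2703     0.6250     1.8919]
Δx = (I − A)⁻¹ Δd with Δd having +150 in the Banking component and 0 elsewhere.
So Δx_1 = L_13 · (+150), where L_13 = adj(I−A)_13 / det(I−A) = 0.1200 / 0.2960.
Δx_1 = 0.1200 × (+150) / 0.2960 = 18.00 / 0.2960 ≈ 60.8.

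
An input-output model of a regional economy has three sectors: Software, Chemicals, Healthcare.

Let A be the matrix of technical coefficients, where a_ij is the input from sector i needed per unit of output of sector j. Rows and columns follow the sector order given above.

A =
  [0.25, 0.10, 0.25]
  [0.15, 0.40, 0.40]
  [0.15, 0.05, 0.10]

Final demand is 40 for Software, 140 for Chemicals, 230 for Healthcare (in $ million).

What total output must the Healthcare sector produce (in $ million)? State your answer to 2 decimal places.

I − A =
  [   0.75    -0.10    -0.25]
  [  -0.15     0.60    -0.40]
  [  -0.15    -0.05     0.90]
Cofactors of I−A, C_ij = (−1)^(i+j)·(minor ij) (rows/columns in the sector order above):
  C_11 = (0.60)(0.90) − (-0.40)(-0.05) = 0.5200
  C_12 = −[(-0.15)(0.90) − (-0.40)(-0.15)] = 0.1950
  C_13 = (-0.15)(-0.05) − (0.60)(-0.15) = 0.0975
  C_21 = −[(-0.10)(0.90) − (-0.25)(-0.05)] = 0.1025
  C_22 = (0.75)(0.90) − (-0.25)(-0.15) = 0.6375
  C_23 = −[(0.75)(-0.05) − (-0.10)(-0.15)] = 0.0525
  C_31 = (-0.10)(-0.40) − (-0.25)(0.60) = 0.1900
  C_32 = −[(0.75)(-0.40) − (-0.25)(-0.15)] = 0.3375
  C_33 = (0.75)(0.60) − (-0.10)(-0.15) = 0.4350
det(I−A) = Σ_j (I−A)_1j·C_1j = (0.75)(0.5200) + (-0.10)(0.1950) + (-0.25)(0.0975) = 0.346125
adj(I−A) = Cᵀ =
  [ 0.5200   0.1025   0.1900]
  [ 0.1950   0.6375   0.3375]
  [ 0.0975   0.0525   0.4350]
(I − A)⁻¹ = adj(I−A) / det(I−A) ≈
  [   1.5023     0.2961     0.5489]
  [   0.5634     1.8418     0.9751]
  [   0.2817     0.1517     1.2568]
x = (I − A)⁻¹ d = adj(I−A)·d / det(I−A), with det(I−A) = 0.346125:
  x_S = (0.5200·40 + 0.1025·140 + 0.1900·230) / 0.346125 = 78.85 / 0.346125 ≈ 227.81
  x_C = (0.1950·40 + 0.6375·140 + 0.3375·230) / 0.346125 = 174.675 / 0.346125 ≈ 504.66
  x_H = (0.0975·40 + 0.0525·140 + 0.4350·230) / 0.346125 = 111.30 / 0.346125 ≈ 321.56

x_H = 321.56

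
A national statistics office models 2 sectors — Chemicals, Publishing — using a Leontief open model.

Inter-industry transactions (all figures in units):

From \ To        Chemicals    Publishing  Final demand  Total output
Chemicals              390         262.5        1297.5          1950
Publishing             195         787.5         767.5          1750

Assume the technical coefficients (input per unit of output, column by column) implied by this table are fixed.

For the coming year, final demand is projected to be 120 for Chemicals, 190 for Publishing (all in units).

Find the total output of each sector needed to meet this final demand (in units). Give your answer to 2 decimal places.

Technical coefficients a_ij = z_ij / X_j:
  a_11 = 390/1950 = 0.20, a_21 = 195/1950 = 0.10
  a_12 = 262.5/1750 = 0.15, a_22 = 787.5/1750 = 0.45
I − A =
  [   0.80    -0.15]
  [  -0.10     0.55]
det(I−A) = (0.80)(0.55) − (-0.15)(-0.10) = 0.4250
adj(I−A) = [[0.55, 0.15], [0.10, 0.80]]
(I − A)⁻¹ = adj(I−A) / det(I−A) ≈
  [   1.2941     0.3529]
  [   0.2353     1.8824]
x = (I − A)⁻¹ d = adj(I−A)·d / det(I−A), with det(I−A) = 0.4250:
  x_1 = (0.55·120 + 0.15·190) / 0.4250 = 94.50 / 0.4250 ≈ 222.35
  x_2 = (0.10·120 + 0.80·190) / 0.4250 = 164.00 / 0.4250 ≈ 385.88

x_1 = 222.35, x_2 = 385.88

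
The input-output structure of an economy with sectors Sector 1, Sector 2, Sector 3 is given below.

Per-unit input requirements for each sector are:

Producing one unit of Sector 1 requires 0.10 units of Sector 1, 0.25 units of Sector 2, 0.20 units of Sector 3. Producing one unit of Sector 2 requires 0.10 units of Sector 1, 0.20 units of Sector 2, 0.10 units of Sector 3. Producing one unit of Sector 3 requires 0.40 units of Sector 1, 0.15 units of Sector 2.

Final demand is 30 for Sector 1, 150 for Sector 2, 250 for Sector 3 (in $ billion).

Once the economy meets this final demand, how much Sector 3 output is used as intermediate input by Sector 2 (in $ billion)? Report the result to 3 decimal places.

z_32 = 31.456

I − A =
  [   0.90    -0.10    -0.40]
  [  -0.25     0.80    -0.15]
  [  -0.20    -0.10     1.00]
Cofactors of I−A, C_ij = (−1)^(i+j)·(minor ij) (rows/columns in the sector order above):
  C_11 = (0.80)(1.00) − (-0.15)(-0.10) = 0.7850
  C_12 = −[(-0.25)(1.00) − (-0.15)(-0.20)] = 0.2800
  C_13 = (-0.25)(-0.10) − (0.80)(-0.20) = 0.1850
  C_21 = −[(-0.10)(1.00) − (-0.40)(-0.10)] = 0.1400
  C_22 = (0.90)(1.00) − (-0.40)(-0.20) = 0.8200
  C_23 = −[(0.90)(-0.10) − (-0.10)(-0.20)] = 0.1100
  C_31 = (-0.10)(-0.15) − (-0.40)(0.80) = 0.3350
  C_32 = −[(0.90)(-0.15) − (-0.40)(-0.25)] = 0.2350
  C_33 = (0.90)(0.80) − (-0.10)(-0.25) = 0.6950
det(I−A) = Σ_j (I−A)_1j·C_1j = (0.90)(0.7850) + (-0.10)(0.2800) + (-0.40)(0.1850) = 0.6045
adj(I−A) = Cᵀ =
  [ 0.7850   0.1400   0.3350]
  [ 0.2800   0.8200   0.2350]
  [ 0.1850   0.1100   0.6950]
(I − A)⁻¹ = adj(I−A) / det(I−A) ≈
  [   1.2986     0.2316     0.5542]
  [   0.4632     1.3565     0.3888]
  [   0.3060     0.1820     1.1497]
First solve x = (I − A)⁻¹ d = adj(I−A)·d / det(I−A); in particular x_2 = (0.2800·30 + 0.8200·150 + 0.2350·250) / 0.6045 = 190.15 / 0.6045 ≈ 314.55749.
Intermediate flow from 3 to 2: z_32 = a_32 · x_2 = 0.10 × 190.15 / 0.6045 = 19.015 / 0.6045 ≈ 31.456.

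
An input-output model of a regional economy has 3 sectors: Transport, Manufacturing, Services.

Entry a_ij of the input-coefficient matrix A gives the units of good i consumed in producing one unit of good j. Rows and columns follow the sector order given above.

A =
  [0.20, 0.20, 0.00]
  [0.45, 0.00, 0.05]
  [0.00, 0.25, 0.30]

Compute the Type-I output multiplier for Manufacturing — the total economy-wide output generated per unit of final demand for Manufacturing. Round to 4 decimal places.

m_M = 1.8480

I − A =
  [   0.80    -0.20     0.00]
  [  -0.45     1.00    -0.05]
  [   0.00    -0.25     0.70]
Cofactors of I−A, C_ij = (−1)^(i+j)·(minor ij) (rows/columns in the sector order above):
  C_11 = (1.00)(0.70) − (-0.05)(-0.25) = 0.6875
  C_12 = −[(-0.45)(0.70) − (-0.05)(0.00)] = 0.3150
  C_13 = (-0.45)(-0.25) − (1.00)(0.00) = 0.1125
  C_21 = −[(-0.20)(0.70) − (0.00)(-0.25)] = 0.1400
  C_22 = (0.80)(0.70) − (0.00)(0.00) = 0.5600
  C_23 = −[(0.80)(-0.25) − (-0.20)(0.00)] = 0.2000
  C_31 = (-0.20)(-0.05) − (0.00)(1.00) = 0.0100
  C_32 = −[(0.80)(-0.05) − (0.00)(-0.45)] = 0.0400
  C_33 = (0.80)(1.00) − (-0.20)(-0.45) = 0.7100
det(I−A) = Σ_j (I−A)_1j·C_1j = (0.80)(0.6875) + (-0.20)(0.3150) + (0.00)(0.1125) = 0.4870
adj(I−A) = Cᵀ =
  [ 0.6875   0.1400   0.0100]
  [ 0.3150   0.5600   0.0400]
  [ 0.1125   0.2000   0.7100]
(I − A)⁻¹ = adj(I−A) / det(I−A) ≈
  [   1.41170     0.28747     0.02053]
  [   0.64682     1.14990     0.08214]
  [   0.23101     0.41068     1.45791]
The output multiplier for sector j is the column-j sum of the Leontief inverse (I − A)⁻¹ = adj(I−A) / det(I−A).
Column M of adj(I−A): (0.1400, 0.5600, 0.2000); det(I−A) = 0.4870.
m_M = (0.1400 + 0.5600 + 0.2000) / 0.4870 = 0.90 / 0.4870 ≈ 1.8480.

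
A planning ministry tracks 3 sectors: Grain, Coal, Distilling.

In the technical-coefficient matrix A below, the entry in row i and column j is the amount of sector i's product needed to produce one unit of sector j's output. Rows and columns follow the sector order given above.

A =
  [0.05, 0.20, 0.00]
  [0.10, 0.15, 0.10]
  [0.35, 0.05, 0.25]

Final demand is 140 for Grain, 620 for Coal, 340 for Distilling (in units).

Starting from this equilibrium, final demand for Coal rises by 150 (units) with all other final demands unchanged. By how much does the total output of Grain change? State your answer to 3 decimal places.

Δx_G = 38.868

I − A =
  [   0.95    -0.20     0.00]
  [  -0.10     0.85    -0.10]
  [  -0.35    -0.05     0.75]
Cofactors of I−A, C_ij = (−1)^(i+j)·(minor ij) (rows/columns in the sector order above):
  C_11 = (0.85)(0.75) − (-0.10)(-0.05) = 0.6325
  C_12 = −[(-0.10)(0.75) − (-0.10)(-0.35)] = 0.1100
  C_13 = (-0.10)(-0.05) − (0.85)(-0.35) = 0.3025
  C_21 = −[(-0.20)(0.75) − (0.00)(-0.05)] = 0.1500
  C_22 = (0.95)(0.75) − (0.00)(-0.35) = 0.7125
  C_23 = −[(0.95)(-0.05) − (-0.20)(-0.35)] = 0.1175
  C_31 = (-0.20)(-0.10) − (0.00)(0.85) = 0.0200
  C_32 = −[(0.95)(-0.10) − (0.00)(-0.10)] = 0.0950
  C_33 = (0.95)(0.85) − (-0.20)(-0.10) = 0.7875
det(I−A) = Σ_j (I−A)_1j·C_1j = (0.95)(0.6325) + (-0.20)(0.1100) + (0.00)(0.3025) = 0.578875
adj(I−A) = Cᵀ =
  [ 0.6325   0.1500   0.0200]
  [ 0.1100   0.7125   0.0950]
  [ 0.3025   0.1175   0.7875]
(I − A)⁻¹ = adj(I−A) / det(I−A) ≈
  [   1.0926     0.2591     0.0345]
  [   0.1900     1.2308     0.1641]
  [   0.5226     0.2030     1.3604]
Δx = (I − A)⁻¹ Δd with Δd having +150 in the Coal component and 0 elsewhere.
So Δx_G = L_GC · (+150), where L_GC = adj(I−A)_GC / det(I−A) = 0.1500 / 0.578875.
Δx_G = 0.1500 × (+150) / 0.578875 = 22.50 / 0.578875 ≈ 38.868.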